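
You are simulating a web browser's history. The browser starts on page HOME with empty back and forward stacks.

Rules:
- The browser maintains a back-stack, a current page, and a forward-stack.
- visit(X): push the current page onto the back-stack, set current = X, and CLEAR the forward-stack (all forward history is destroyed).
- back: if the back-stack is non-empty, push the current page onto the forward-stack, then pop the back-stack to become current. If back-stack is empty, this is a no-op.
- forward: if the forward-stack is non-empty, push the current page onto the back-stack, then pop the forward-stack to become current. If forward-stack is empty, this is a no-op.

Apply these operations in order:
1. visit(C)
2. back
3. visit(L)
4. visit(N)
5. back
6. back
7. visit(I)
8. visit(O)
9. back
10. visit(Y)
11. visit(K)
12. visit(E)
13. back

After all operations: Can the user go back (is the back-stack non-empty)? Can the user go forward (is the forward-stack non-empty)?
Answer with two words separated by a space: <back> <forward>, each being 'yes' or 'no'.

After 1 (visit(C)): cur=C back=1 fwd=0
After 2 (back): cur=HOME back=0 fwd=1
After 3 (visit(L)): cur=L back=1 fwd=0
After 4 (visit(N)): cur=N back=2 fwd=0
After 5 (back): cur=L back=1 fwd=1
After 6 (back): cur=HOME back=0 fwd=2
After 7 (visit(I)): cur=I back=1 fwd=0
After 8 (visit(O)): cur=O back=2 fwd=0
After 9 (back): cur=I back=1 fwd=1
After 10 (visit(Y)): cur=Y back=2 fwd=0
After 11 (visit(K)): cur=K back=3 fwd=0
After 12 (visit(E)): cur=E back=4 fwd=0
After 13 (back): cur=K back=3 fwd=1

Answer: yes yes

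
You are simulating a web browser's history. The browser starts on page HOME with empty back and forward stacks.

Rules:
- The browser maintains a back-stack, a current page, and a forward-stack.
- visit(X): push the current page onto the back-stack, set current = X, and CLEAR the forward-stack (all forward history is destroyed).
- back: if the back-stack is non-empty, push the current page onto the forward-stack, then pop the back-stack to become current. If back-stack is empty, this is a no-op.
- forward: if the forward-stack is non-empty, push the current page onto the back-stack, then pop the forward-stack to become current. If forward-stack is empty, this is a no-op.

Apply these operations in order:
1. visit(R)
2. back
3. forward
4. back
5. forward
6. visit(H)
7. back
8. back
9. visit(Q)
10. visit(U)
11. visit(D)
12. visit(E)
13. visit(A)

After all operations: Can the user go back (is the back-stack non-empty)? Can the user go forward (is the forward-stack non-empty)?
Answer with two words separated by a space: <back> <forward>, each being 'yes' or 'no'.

After 1 (visit(R)): cur=R back=1 fwd=0
After 2 (back): cur=HOME back=0 fwd=1
After 3 (forward): cur=R back=1 fwd=0
After 4 (back): cur=HOME back=0 fwd=1
After 5 (forward): cur=R back=1 fwd=0
After 6 (visit(H)): cur=H back=2 fwd=0
After 7 (back): cur=R back=1 fwd=1
After 8 (back): cur=HOME back=0 fwd=2
After 9 (visit(Q)): cur=Q back=1 fwd=0
After 10 (visit(U)): cur=U back=2 fwd=0
After 11 (visit(D)): cur=D back=3 fwd=0
After 12 (visit(E)): cur=E back=4 fwd=0
After 13 (visit(A)): cur=A back=5 fwd=0

Answer: yes no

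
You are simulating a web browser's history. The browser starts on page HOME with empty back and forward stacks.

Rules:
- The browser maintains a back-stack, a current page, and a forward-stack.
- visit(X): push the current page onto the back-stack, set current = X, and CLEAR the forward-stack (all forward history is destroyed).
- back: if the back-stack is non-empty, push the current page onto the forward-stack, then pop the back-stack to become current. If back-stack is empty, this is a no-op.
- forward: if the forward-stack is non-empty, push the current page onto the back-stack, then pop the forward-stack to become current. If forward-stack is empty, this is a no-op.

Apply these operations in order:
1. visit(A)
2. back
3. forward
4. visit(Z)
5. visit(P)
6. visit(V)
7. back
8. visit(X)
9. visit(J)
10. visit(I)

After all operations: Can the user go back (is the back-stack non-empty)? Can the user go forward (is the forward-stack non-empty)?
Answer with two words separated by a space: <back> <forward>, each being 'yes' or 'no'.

After 1 (visit(A)): cur=A back=1 fwd=0
After 2 (back): cur=HOME back=0 fwd=1
After 3 (forward): cur=A back=1 fwd=0
After 4 (visit(Z)): cur=Z back=2 fwd=0
After 5 (visit(P)): cur=P back=3 fwd=0
After 6 (visit(V)): cur=V back=4 fwd=0
After 7 (back): cur=P back=3 fwd=1
After 8 (visit(X)): cur=X back=4 fwd=0
After 9 (visit(J)): cur=J back=5 fwd=0
After 10 (visit(I)): cur=I back=6 fwd=0

Answer: yes no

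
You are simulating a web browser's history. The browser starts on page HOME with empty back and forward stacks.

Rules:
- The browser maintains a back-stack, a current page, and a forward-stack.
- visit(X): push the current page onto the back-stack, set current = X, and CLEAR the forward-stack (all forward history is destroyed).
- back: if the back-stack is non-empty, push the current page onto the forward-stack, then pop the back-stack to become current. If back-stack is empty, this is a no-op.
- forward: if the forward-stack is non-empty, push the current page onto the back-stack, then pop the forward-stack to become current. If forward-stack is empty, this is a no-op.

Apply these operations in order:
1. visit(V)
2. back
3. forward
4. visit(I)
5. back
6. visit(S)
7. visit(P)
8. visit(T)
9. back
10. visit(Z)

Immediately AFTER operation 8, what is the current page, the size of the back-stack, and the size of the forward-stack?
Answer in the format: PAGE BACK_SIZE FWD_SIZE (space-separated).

After 1 (visit(V)): cur=V back=1 fwd=0
After 2 (back): cur=HOME back=0 fwd=1
After 3 (forward): cur=V back=1 fwd=0
After 4 (visit(I)): cur=I back=2 fwd=0
After 5 (back): cur=V back=1 fwd=1
After 6 (visit(S)): cur=S back=2 fwd=0
After 7 (visit(P)): cur=P back=3 fwd=0
After 8 (visit(T)): cur=T back=4 fwd=0

T 4 0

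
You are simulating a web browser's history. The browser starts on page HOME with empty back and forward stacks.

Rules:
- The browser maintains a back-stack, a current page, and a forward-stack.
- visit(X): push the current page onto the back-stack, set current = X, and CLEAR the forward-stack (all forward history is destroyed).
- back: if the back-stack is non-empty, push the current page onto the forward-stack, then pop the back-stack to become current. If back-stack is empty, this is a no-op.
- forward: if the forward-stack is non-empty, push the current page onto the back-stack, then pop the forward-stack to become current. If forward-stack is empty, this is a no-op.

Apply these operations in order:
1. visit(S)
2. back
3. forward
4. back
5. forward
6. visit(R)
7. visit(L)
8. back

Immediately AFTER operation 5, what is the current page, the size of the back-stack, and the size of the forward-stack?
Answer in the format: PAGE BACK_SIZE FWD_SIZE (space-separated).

After 1 (visit(S)): cur=S back=1 fwd=0
After 2 (back): cur=HOME back=0 fwd=1
After 3 (forward): cur=S back=1 fwd=0
After 4 (back): cur=HOME back=0 fwd=1
After 5 (forward): cur=S back=1 fwd=0

S 1 0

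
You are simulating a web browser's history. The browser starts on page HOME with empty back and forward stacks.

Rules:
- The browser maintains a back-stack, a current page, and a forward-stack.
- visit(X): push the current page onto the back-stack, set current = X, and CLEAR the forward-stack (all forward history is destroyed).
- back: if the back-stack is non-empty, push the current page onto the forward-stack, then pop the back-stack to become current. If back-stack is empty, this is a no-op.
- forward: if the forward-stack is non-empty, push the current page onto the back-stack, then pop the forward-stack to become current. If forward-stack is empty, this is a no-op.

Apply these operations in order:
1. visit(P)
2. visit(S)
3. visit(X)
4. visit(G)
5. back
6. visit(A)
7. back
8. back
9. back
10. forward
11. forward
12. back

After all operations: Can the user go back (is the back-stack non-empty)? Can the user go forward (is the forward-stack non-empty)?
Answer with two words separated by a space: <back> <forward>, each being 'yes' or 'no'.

Answer: yes yes

Derivation:
After 1 (visit(P)): cur=P back=1 fwd=0
After 2 (visit(S)): cur=S back=2 fwd=0
After 3 (visit(X)): cur=X back=3 fwd=0
After 4 (visit(G)): cur=G back=4 fwd=0
After 5 (back): cur=X back=3 fwd=1
After 6 (visit(A)): cur=A back=4 fwd=0
After 7 (back): cur=X back=3 fwd=1
After 8 (back): cur=S back=2 fwd=2
After 9 (back): cur=P back=1 fwd=3
After 10 (forward): cur=S back=2 fwd=2
After 11 (forward): cur=X back=3 fwd=1
After 12 (back): cur=S back=2 fwd=2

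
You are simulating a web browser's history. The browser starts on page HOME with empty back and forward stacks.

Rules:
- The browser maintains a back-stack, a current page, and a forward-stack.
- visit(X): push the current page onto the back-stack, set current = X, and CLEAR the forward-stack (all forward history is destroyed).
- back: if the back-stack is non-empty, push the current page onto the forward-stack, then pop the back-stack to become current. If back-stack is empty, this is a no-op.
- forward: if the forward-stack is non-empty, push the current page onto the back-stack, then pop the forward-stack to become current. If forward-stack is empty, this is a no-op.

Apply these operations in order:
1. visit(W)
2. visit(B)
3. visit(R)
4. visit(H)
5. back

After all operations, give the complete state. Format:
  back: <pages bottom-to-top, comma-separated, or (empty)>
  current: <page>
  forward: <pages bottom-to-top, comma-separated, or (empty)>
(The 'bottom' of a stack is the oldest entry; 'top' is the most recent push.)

Answer: back: HOME,W,B
current: R
forward: H

Derivation:
After 1 (visit(W)): cur=W back=1 fwd=0
After 2 (visit(B)): cur=B back=2 fwd=0
After 3 (visit(R)): cur=R back=3 fwd=0
After 4 (visit(H)): cur=H back=4 fwd=0
After 5 (back): cur=R back=3 fwd=1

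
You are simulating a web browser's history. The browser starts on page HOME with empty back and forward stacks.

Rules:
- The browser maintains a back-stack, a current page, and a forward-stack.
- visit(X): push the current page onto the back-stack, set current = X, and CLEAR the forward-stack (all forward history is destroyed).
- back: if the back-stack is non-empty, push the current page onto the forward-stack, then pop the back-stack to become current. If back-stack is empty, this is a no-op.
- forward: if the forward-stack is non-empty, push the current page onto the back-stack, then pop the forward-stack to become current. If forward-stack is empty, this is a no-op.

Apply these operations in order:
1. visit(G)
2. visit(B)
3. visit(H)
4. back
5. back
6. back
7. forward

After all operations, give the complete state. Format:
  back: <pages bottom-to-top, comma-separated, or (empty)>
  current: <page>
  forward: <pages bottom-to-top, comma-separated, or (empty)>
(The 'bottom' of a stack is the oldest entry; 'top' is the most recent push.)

After 1 (visit(G)): cur=G back=1 fwd=0
After 2 (visit(B)): cur=B back=2 fwd=0
After 3 (visit(H)): cur=H back=3 fwd=0
After 4 (back): cur=B back=2 fwd=1
After 5 (back): cur=G back=1 fwd=2
After 6 (back): cur=HOME back=0 fwd=3
After 7 (forward): cur=G back=1 fwd=2

Answer: back: HOME
current: G
forward: H,B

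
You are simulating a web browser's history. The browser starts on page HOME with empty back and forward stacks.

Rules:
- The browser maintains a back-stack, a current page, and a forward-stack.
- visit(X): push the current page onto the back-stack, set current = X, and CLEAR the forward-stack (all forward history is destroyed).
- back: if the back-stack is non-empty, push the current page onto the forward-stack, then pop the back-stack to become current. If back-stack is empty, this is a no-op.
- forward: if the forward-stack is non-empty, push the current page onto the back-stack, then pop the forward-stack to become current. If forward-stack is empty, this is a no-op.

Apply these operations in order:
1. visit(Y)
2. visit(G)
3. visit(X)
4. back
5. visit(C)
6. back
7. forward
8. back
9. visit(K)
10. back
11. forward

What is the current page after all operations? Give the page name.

After 1 (visit(Y)): cur=Y back=1 fwd=0
After 2 (visit(G)): cur=G back=2 fwd=0
After 3 (visit(X)): cur=X back=3 fwd=0
After 4 (back): cur=G back=2 fwd=1
After 5 (visit(C)): cur=C back=3 fwd=0
After 6 (back): cur=G back=2 fwd=1
After 7 (forward): cur=C back=3 fwd=0
After 8 (back): cur=G back=2 fwd=1
After 9 (visit(K)): cur=K back=3 fwd=0
After 10 (back): cur=G back=2 fwd=1
After 11 (forward): cur=K back=3 fwd=0

Answer: K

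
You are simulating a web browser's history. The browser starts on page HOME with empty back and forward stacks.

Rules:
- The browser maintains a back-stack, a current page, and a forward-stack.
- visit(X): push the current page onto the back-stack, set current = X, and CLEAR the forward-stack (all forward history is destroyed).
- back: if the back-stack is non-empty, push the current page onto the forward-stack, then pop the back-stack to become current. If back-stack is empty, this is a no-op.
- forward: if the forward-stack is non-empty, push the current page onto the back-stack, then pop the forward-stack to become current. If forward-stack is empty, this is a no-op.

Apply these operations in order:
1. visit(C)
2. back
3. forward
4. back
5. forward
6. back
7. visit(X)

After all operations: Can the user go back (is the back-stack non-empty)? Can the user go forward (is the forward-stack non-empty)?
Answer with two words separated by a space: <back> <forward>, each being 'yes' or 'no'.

After 1 (visit(C)): cur=C back=1 fwd=0
After 2 (back): cur=HOME back=0 fwd=1
After 3 (forward): cur=C back=1 fwd=0
After 4 (back): cur=HOME back=0 fwd=1
After 5 (forward): cur=C back=1 fwd=0
After 6 (back): cur=HOME back=0 fwd=1
After 7 (visit(X)): cur=X back=1 fwd=0

Answer: yes no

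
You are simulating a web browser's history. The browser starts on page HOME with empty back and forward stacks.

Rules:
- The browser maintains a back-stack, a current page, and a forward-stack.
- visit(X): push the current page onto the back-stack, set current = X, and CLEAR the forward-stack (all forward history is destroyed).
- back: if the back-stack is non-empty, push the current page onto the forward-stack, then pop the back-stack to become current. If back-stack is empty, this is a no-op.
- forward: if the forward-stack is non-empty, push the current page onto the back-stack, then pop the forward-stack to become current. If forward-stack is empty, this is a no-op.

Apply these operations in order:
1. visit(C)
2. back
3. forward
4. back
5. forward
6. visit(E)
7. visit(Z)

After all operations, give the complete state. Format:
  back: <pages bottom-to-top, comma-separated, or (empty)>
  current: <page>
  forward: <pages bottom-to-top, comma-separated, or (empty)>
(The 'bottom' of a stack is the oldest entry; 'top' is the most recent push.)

After 1 (visit(C)): cur=C back=1 fwd=0
After 2 (back): cur=HOME back=0 fwd=1
After 3 (forward): cur=C back=1 fwd=0
After 4 (back): cur=HOME back=0 fwd=1
After 5 (forward): cur=C back=1 fwd=0
After 6 (visit(E)): cur=E back=2 fwd=0
After 7 (visit(Z)): cur=Z back=3 fwd=0

Answer: back: HOME,C,E
current: Z
forward: (empty)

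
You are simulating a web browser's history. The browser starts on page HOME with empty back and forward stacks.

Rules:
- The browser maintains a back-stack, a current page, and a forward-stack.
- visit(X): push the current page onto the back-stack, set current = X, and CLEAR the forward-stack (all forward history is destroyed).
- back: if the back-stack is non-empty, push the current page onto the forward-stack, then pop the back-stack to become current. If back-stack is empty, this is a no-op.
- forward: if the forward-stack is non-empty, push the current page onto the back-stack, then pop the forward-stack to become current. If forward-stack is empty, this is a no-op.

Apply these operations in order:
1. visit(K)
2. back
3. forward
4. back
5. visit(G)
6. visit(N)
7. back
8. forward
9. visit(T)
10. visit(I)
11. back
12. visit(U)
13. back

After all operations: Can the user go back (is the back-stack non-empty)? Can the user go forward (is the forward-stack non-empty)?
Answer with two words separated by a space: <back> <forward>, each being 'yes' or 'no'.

After 1 (visit(K)): cur=K back=1 fwd=0
After 2 (back): cur=HOME back=0 fwd=1
After 3 (forward): cur=K back=1 fwd=0
After 4 (back): cur=HOME back=0 fwd=1
After 5 (visit(G)): cur=G back=1 fwd=0
After 6 (visit(N)): cur=N back=2 fwd=0
After 7 (back): cur=G back=1 fwd=1
After 8 (forward): cur=N back=2 fwd=0
After 9 (visit(T)): cur=T back=3 fwd=0
After 10 (visit(I)): cur=I back=4 fwd=0
After 11 (back): cur=T back=3 fwd=1
After 12 (visit(U)): cur=U back=4 fwd=0
After 13 (back): cur=T back=3 fwd=1

Answer: yes yes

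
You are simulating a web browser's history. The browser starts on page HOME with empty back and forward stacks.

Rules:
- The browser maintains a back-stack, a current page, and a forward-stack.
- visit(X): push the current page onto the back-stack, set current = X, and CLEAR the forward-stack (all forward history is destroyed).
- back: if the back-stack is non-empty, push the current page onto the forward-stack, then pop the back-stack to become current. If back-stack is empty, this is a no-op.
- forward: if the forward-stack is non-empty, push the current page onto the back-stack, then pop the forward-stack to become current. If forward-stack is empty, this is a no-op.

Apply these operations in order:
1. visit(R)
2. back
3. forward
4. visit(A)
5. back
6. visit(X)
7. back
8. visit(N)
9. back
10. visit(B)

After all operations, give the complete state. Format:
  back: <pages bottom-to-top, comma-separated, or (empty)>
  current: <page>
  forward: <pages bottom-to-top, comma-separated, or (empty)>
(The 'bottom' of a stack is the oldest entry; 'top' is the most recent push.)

Answer: back: HOME,R
current: B
forward: (empty)

Derivation:
After 1 (visit(R)): cur=R back=1 fwd=0
After 2 (back): cur=HOME back=0 fwd=1
After 3 (forward): cur=R back=1 fwd=0
After 4 (visit(A)): cur=A back=2 fwd=0
After 5 (back): cur=R back=1 fwd=1
After 6 (visit(X)): cur=X back=2 fwd=0
After 7 (back): cur=R back=1 fwd=1
After 8 (visit(N)): cur=N back=2 fwd=0
After 9 (back): cur=R back=1 fwd=1
After 10 (visit(B)): cur=B back=2 fwd=0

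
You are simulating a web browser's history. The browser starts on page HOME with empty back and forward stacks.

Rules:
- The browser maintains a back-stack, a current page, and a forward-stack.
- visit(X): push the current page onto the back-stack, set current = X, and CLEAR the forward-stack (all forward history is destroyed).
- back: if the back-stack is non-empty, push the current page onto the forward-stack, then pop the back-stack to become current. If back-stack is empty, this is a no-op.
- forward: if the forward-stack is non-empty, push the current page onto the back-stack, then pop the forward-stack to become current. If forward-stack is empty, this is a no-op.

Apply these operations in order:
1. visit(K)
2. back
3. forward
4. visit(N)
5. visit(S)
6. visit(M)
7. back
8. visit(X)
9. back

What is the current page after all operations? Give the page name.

Answer: S

Derivation:
After 1 (visit(K)): cur=K back=1 fwd=0
After 2 (back): cur=HOME back=0 fwd=1
After 3 (forward): cur=K back=1 fwd=0
After 4 (visit(N)): cur=N back=2 fwd=0
After 5 (visit(S)): cur=S back=3 fwd=0
After 6 (visit(M)): cur=M back=4 fwd=0
After 7 (back): cur=S back=3 fwd=1
After 8 (visit(X)): cur=X back=4 fwd=0
After 9 (back): cur=S back=3 fwd=1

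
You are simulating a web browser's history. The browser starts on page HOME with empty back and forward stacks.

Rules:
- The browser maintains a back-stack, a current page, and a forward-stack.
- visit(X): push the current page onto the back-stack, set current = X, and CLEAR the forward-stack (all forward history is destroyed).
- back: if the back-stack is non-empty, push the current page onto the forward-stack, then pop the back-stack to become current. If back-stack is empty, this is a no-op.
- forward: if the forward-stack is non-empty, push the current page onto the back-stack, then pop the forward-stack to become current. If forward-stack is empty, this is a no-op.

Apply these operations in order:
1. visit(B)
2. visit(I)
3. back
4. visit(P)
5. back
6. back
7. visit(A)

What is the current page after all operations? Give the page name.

After 1 (visit(B)): cur=B back=1 fwd=0
After 2 (visit(I)): cur=I back=2 fwd=0
After 3 (back): cur=B back=1 fwd=1
After 4 (visit(P)): cur=P back=2 fwd=0
After 5 (back): cur=B back=1 fwd=1
After 6 (back): cur=HOME back=0 fwd=2
After 7 (visit(A)): cur=A back=1 fwd=0

Answer: A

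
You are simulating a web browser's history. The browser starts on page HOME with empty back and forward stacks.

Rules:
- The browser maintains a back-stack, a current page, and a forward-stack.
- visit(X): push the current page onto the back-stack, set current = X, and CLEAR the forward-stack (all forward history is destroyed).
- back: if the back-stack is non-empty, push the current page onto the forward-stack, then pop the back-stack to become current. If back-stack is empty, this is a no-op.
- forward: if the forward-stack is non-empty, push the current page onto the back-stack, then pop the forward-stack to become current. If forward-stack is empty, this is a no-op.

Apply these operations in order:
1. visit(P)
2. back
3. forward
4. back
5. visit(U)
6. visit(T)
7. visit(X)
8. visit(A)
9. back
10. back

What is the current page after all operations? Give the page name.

After 1 (visit(P)): cur=P back=1 fwd=0
After 2 (back): cur=HOME back=0 fwd=1
After 3 (forward): cur=P back=1 fwd=0
After 4 (back): cur=HOME back=0 fwd=1
After 5 (visit(U)): cur=U back=1 fwd=0
After 6 (visit(T)): cur=T back=2 fwd=0
After 7 (visit(X)): cur=X back=3 fwd=0
After 8 (visit(A)): cur=A back=4 fwd=0
After 9 (back): cur=X back=3 fwd=1
After 10 (back): cur=T back=2 fwd=2

Answer: T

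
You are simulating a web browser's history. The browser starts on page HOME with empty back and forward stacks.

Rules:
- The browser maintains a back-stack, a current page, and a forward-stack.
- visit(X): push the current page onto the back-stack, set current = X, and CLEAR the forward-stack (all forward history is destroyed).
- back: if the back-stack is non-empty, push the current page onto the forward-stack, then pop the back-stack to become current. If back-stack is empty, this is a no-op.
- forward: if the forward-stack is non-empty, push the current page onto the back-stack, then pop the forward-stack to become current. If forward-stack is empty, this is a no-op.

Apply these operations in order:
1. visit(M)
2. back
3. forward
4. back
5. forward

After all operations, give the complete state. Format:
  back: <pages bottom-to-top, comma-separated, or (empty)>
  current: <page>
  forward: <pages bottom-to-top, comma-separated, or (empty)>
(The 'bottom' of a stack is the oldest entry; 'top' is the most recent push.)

After 1 (visit(M)): cur=M back=1 fwd=0
After 2 (back): cur=HOME back=0 fwd=1
After 3 (forward): cur=M back=1 fwd=0
After 4 (back): cur=HOME back=0 fwd=1
After 5 (forward): cur=M back=1 fwd=0

Answer: back: HOME
current: M
forward: (empty)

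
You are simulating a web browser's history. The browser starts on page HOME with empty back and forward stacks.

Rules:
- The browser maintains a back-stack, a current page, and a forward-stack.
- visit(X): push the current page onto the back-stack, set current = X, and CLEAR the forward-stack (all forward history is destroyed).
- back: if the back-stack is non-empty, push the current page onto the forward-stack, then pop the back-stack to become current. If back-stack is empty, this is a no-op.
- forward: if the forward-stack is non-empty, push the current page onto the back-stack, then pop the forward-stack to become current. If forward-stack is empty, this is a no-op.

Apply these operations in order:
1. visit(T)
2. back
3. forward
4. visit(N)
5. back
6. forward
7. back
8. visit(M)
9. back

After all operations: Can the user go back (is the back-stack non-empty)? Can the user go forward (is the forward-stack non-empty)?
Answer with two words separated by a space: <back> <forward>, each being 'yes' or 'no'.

After 1 (visit(T)): cur=T back=1 fwd=0
After 2 (back): cur=HOME back=0 fwd=1
After 3 (forward): cur=T back=1 fwd=0
After 4 (visit(N)): cur=N back=2 fwd=0
After 5 (back): cur=T back=1 fwd=1
After 6 (forward): cur=N back=2 fwd=0
After 7 (back): cur=T back=1 fwd=1
After 8 (visit(M)): cur=M back=2 fwd=0
After 9 (back): cur=T back=1 fwd=1

Answer: yes yes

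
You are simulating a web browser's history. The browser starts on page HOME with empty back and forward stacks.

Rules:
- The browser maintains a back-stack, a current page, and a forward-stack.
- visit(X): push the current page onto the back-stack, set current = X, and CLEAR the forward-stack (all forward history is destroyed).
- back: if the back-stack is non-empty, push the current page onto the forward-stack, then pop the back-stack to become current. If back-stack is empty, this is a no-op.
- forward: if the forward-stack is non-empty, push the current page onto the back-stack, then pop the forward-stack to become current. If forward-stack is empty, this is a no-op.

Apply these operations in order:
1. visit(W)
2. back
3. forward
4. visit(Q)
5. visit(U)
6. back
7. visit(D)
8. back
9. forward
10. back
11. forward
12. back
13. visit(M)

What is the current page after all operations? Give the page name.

Answer: M

Derivation:
After 1 (visit(W)): cur=W back=1 fwd=0
After 2 (back): cur=HOME back=0 fwd=1
After 3 (forward): cur=W back=1 fwd=0
After 4 (visit(Q)): cur=Q back=2 fwd=0
After 5 (visit(U)): cur=U back=3 fwd=0
After 6 (back): cur=Q back=2 fwd=1
After 7 (visit(D)): cur=D back=3 fwd=0
After 8 (back): cur=Q back=2 fwd=1
After 9 (forward): cur=D back=3 fwd=0
After 10 (back): cur=Q back=2 fwd=1
After 11 (forward): cur=D back=3 fwd=0
After 12 (back): cur=Q back=2 fwd=1
After 13 (visit(M)): cur=M back=3 fwd=0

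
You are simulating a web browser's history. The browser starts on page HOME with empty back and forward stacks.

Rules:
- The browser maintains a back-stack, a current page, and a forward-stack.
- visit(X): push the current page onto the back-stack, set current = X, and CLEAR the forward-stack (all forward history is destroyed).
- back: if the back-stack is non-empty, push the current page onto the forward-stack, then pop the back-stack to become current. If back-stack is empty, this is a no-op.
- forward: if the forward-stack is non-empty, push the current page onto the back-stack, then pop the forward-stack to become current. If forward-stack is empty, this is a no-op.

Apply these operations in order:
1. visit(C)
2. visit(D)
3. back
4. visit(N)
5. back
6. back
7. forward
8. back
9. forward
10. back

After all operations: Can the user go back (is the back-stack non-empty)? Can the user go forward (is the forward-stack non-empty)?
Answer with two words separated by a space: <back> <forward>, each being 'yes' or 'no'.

After 1 (visit(C)): cur=C back=1 fwd=0
After 2 (visit(D)): cur=D back=2 fwd=0
After 3 (back): cur=C back=1 fwd=1
After 4 (visit(N)): cur=N back=2 fwd=0
After 5 (back): cur=C back=1 fwd=1
After 6 (back): cur=HOME back=0 fwd=2
After 7 (forward): cur=C back=1 fwd=1
After 8 (back): cur=HOME back=0 fwd=2
After 9 (forward): cur=C back=1 fwd=1
After 10 (back): cur=HOME back=0 fwd=2

Answer: no yes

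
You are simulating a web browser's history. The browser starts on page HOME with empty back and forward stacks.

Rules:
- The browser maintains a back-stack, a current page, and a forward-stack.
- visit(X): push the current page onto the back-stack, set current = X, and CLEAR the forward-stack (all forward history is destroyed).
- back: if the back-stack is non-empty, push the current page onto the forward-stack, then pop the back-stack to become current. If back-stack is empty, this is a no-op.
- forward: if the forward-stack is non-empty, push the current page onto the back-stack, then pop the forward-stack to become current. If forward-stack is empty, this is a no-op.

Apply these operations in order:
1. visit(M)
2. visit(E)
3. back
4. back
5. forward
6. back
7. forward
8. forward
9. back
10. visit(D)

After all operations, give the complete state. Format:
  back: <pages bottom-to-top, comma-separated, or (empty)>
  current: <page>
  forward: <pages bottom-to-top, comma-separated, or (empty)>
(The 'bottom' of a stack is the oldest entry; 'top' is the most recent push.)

After 1 (visit(M)): cur=M back=1 fwd=0
After 2 (visit(E)): cur=E back=2 fwd=0
After 3 (back): cur=M back=1 fwd=1
After 4 (back): cur=HOME back=0 fwd=2
After 5 (forward): cur=M back=1 fwd=1
After 6 (back): cur=HOME back=0 fwd=2
After 7 (forward): cur=M back=1 fwd=1
After 8 (forward): cur=E back=2 fwd=0
After 9 (back): cur=M back=1 fwd=1
After 10 (visit(D)): cur=D back=2 fwd=0

Answer: back: HOME,M
current: D
forward: (empty)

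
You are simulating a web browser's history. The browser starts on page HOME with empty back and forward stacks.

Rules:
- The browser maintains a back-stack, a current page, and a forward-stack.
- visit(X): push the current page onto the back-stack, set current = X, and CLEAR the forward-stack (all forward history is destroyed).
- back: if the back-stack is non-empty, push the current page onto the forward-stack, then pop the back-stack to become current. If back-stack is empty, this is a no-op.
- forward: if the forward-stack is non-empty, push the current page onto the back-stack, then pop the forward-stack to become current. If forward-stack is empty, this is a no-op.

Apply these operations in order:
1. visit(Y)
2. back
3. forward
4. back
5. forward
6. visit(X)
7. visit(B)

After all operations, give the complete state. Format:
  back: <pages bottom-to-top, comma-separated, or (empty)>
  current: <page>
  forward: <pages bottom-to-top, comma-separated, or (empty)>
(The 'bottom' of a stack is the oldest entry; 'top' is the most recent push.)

After 1 (visit(Y)): cur=Y back=1 fwd=0
After 2 (back): cur=HOME back=0 fwd=1
After 3 (forward): cur=Y back=1 fwd=0
After 4 (back): cur=HOME back=0 fwd=1
After 5 (forward): cur=Y back=1 fwd=0
After 6 (visit(X)): cur=X back=2 fwd=0
After 7 (visit(B)): cur=B back=3 fwd=0

Answer: back: HOME,Y,X
current: B
forward: (empty)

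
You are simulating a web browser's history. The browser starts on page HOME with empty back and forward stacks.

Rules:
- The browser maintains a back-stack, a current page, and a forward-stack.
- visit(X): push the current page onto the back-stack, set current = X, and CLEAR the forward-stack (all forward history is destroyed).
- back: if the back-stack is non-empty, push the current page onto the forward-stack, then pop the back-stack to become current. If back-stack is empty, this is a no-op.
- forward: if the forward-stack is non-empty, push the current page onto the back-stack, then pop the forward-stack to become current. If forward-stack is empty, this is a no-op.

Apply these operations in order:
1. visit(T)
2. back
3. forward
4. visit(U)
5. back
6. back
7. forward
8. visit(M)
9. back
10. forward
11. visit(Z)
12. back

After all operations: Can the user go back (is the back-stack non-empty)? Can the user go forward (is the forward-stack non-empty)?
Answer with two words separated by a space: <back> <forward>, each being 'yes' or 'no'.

Answer: yes yes

Derivation:
After 1 (visit(T)): cur=T back=1 fwd=0
After 2 (back): cur=HOME back=0 fwd=1
After 3 (forward): cur=T back=1 fwd=0
After 4 (visit(U)): cur=U back=2 fwd=0
After 5 (back): cur=T back=1 fwd=1
After 6 (back): cur=HOME back=0 fwd=2
After 7 (forward): cur=T back=1 fwd=1
After 8 (visit(M)): cur=M back=2 fwd=0
After 9 (back): cur=T back=1 fwd=1
After 10 (forward): cur=M back=2 fwd=0
After 11 (visit(Z)): cur=Z back=3 fwd=0
After 12 (back): cur=M back=2 fwd=1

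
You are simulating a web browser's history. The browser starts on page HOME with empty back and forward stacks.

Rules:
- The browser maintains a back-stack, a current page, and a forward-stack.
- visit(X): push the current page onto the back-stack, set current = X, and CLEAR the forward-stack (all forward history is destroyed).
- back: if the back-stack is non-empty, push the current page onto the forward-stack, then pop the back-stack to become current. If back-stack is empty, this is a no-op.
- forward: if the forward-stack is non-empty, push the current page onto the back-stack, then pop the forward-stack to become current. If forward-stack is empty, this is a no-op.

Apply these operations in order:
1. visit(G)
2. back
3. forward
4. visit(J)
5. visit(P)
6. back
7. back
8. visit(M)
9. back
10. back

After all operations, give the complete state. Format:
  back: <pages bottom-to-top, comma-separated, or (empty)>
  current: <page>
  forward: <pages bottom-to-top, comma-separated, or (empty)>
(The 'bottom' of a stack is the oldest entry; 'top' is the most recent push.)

Answer: back: (empty)
current: HOME
forward: M,G

Derivation:
After 1 (visit(G)): cur=G back=1 fwd=0
After 2 (back): cur=HOME back=0 fwd=1
After 3 (forward): cur=G back=1 fwd=0
After 4 (visit(J)): cur=J back=2 fwd=0
After 5 (visit(P)): cur=P back=3 fwd=0
After 6 (back): cur=J back=2 fwd=1
After 7 (back): cur=G back=1 fwd=2
After 8 (visit(M)): cur=M back=2 fwd=0
After 9 (back): cur=G back=1 fwd=1
After 10 (back): cur=HOME back=0 fwd=2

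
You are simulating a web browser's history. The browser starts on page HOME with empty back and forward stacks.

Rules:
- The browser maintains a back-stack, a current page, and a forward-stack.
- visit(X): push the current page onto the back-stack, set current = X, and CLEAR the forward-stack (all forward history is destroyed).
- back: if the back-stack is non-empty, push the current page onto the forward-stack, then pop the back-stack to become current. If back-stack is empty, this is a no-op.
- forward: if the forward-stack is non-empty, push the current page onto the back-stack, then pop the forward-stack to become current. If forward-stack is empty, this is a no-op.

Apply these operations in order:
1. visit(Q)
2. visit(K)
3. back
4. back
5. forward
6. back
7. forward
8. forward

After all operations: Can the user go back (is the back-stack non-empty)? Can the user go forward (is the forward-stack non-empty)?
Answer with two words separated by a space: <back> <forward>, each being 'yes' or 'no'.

Answer: yes no

Derivation:
After 1 (visit(Q)): cur=Q back=1 fwd=0
After 2 (visit(K)): cur=K back=2 fwd=0
After 3 (back): cur=Q back=1 fwd=1
After 4 (back): cur=HOME back=0 fwd=2
After 5 (forward): cur=Q back=1 fwd=1
After 6 (back): cur=HOME back=0 fwd=2
After 7 (forward): cur=Q back=1 fwd=1
After 8 (forward): cur=K back=2 fwd=0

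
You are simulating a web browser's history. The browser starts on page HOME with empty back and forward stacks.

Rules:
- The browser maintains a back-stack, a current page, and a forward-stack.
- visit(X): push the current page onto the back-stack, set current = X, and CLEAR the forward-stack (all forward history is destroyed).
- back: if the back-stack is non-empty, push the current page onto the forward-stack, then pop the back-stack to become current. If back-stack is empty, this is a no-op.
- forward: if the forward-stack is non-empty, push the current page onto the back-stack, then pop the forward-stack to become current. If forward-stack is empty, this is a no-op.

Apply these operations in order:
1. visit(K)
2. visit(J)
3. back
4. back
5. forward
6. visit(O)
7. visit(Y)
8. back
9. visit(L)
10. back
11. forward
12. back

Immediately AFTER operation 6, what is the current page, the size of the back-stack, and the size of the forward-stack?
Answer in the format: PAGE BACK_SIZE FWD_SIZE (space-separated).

After 1 (visit(K)): cur=K back=1 fwd=0
After 2 (visit(J)): cur=J back=2 fwd=0
After 3 (back): cur=K back=1 fwd=1
After 4 (back): cur=HOME back=0 fwd=2
After 5 (forward): cur=K back=1 fwd=1
After 6 (visit(O)): cur=O back=2 fwd=0

O 2 0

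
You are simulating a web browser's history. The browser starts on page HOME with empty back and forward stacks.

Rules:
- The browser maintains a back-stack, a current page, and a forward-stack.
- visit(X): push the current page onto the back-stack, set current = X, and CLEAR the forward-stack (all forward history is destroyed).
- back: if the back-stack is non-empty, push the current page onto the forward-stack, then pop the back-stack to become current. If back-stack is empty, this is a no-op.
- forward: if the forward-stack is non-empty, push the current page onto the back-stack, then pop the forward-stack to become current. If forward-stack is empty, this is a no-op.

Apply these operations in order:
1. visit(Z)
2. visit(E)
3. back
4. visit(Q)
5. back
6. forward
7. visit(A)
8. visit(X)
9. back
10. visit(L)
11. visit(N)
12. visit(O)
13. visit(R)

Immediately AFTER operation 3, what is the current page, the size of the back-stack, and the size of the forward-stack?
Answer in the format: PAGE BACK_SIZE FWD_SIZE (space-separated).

After 1 (visit(Z)): cur=Z back=1 fwd=0
After 2 (visit(E)): cur=E back=2 fwd=0
After 3 (back): cur=Z back=1 fwd=1

Z 1 1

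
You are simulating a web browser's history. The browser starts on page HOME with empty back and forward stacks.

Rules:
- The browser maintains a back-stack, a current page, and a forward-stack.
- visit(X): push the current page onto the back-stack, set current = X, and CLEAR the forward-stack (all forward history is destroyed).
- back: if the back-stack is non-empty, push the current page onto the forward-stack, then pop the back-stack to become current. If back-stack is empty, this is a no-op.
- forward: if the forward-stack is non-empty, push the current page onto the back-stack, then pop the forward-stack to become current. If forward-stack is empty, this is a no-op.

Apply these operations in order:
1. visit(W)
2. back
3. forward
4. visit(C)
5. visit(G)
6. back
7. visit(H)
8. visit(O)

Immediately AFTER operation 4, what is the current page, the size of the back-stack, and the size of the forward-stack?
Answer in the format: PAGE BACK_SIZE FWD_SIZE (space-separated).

After 1 (visit(W)): cur=W back=1 fwd=0
After 2 (back): cur=HOME back=0 fwd=1
After 3 (forward): cur=W back=1 fwd=0
After 4 (visit(C)): cur=C back=2 fwd=0

C 2 0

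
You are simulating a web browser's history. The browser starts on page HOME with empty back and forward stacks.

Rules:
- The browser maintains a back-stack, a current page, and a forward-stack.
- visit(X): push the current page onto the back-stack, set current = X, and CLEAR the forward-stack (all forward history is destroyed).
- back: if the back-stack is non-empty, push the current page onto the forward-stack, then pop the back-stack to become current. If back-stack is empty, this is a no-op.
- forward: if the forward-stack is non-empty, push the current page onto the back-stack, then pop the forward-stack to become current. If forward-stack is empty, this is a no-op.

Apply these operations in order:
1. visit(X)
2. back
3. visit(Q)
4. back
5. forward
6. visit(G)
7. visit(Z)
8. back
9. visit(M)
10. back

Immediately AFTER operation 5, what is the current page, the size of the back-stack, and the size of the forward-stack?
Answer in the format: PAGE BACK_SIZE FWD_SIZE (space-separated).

After 1 (visit(X)): cur=X back=1 fwd=0
After 2 (back): cur=HOME back=0 fwd=1
After 3 (visit(Q)): cur=Q back=1 fwd=0
After 4 (back): cur=HOME back=0 fwd=1
After 5 (forward): cur=Q back=1 fwd=0

Q 1 0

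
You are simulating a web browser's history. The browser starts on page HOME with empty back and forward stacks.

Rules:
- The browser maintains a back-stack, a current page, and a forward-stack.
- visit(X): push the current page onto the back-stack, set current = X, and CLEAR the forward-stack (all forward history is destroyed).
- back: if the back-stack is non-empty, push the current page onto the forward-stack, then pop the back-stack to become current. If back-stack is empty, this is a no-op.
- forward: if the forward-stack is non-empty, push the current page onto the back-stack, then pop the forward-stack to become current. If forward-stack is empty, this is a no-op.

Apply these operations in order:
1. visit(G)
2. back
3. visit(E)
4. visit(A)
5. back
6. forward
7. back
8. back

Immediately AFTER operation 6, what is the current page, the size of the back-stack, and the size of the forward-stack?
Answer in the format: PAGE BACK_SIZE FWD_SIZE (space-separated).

After 1 (visit(G)): cur=G back=1 fwd=0
After 2 (back): cur=HOME back=0 fwd=1
After 3 (visit(E)): cur=E back=1 fwd=0
After 4 (visit(A)): cur=A back=2 fwd=0
After 5 (back): cur=E back=1 fwd=1
After 6 (forward): cur=A back=2 fwd=0

A 2 0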